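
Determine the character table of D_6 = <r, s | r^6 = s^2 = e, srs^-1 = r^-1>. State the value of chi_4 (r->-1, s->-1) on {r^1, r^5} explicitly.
Conjugacy classes: {e} of size 1, {r^3} of size 1, {r^1, r^5} of size 2, {r^2, r^4} of size 2, {s, sr^2, ...} of size 3, {sr, sr^3, ...} of size 3.
Character table:
  irrep \ class              {e} (size 1)  {r^3} (size 1)  {r^1, r^5} (size 2)  {r^2, r^4} (size 2)  {s, sr^2, ...} (size 3)  {sr, sr^3, ...} (size 3)
  chi_1 (triv)               1             1               1                    1                    1                        1                       
  chi_2 (sign: r->1, s->-1)  1             1               1                    1                    -1                       -1                      
  chi_3 (r->-1, s->1)        1             -1              -1                   1                    1                        -1                      
  chi_4 (r->-1, s->-1)       1             -1              -1                   1                    -1                       1                       
  chi_5 (2d, j=1)            2             -2              1                    -1                   0                        0                       
  chi_6 (2d, j=2)            2             2               -1                   -1                   0                        0                       

Spot check: chi_4 (r->-1, s->-1) on {r^1, r^5} = -1.

Why: D_6 has order 2*6 = 12 with 6 conjugacy classes, hence 6 irreducibles. Sum of squared dims 1 + 1 + 1 + 1 + 4 + 4 = 12 = |G|. Linear characters come from the abelianisation; the 2-dimensional irreps have character r^k -> 2*cos(2*pi*j*k/6), reflections -> 0.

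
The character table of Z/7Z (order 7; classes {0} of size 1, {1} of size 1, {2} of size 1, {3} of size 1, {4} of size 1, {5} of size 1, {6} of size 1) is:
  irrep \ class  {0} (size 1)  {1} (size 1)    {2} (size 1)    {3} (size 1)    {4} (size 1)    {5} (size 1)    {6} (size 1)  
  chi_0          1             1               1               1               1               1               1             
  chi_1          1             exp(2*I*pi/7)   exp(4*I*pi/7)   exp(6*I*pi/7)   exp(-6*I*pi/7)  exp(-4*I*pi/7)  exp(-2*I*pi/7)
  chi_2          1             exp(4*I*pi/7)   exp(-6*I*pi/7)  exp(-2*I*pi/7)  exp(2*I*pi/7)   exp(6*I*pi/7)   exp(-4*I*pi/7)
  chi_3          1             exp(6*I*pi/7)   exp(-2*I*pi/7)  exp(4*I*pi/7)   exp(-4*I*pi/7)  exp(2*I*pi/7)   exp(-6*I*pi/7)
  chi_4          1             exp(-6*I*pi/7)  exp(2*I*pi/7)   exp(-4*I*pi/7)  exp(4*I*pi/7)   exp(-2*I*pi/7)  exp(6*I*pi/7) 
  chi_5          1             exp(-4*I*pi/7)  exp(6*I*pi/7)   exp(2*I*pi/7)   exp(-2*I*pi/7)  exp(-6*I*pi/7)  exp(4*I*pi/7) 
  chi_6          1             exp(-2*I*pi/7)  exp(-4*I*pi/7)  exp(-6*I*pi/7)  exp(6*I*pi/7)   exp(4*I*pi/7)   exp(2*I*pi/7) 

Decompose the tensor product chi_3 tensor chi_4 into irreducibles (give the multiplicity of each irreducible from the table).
chi_3 tensor chi_4 = chi_0 (all other irreducibles have multiplicity 0).

Argument: The character of a tensor product is the pointwise product (chi_3 * chi_4)(C) = chi_3(C) * chi_4(C):
  {0}: (1)*(1), {1}: (exp(6*I*pi/7))*(exp(-6*I*pi/7)), {2}: (exp(-2*I*pi/7))*(exp(2*I*pi/7)), {3}: (exp(4*I*pi/7))*(exp(-4*I*pi/7)), {4}: (exp(-4*I*pi/7))*(exp(4*I*pi/7)), {5}: (exp(2*I*pi/7))*(exp(-2*I*pi/7)), {6}: (exp(-6*I*pi/7))*(exp(6*I*pi/7))
so (chi_3 * chi_4) takes values
  {0} -> 1, {1} -> 1, {2} -> 1, {3} -> 1, {4} -> 1, {5} -> 1, {6} -> 1.
Now take the inner product of this character with each irreducible chi from the table, <chi_3*chi_4, chi> = (1/7) sum_C |C| (chi_3*chi_4)(C) conj(chi(C)):
  <chi_3*chi_4, chi_0> = (1/7)[1*(1)*conj(1) + 1*(1)*conj(1) + 1*(1)*conj(1) + 1*(1)*conj(1) + 1*(1)*conj(1) + 1*(1)*conj(1) + 1*(1)*conj(1)]
      = (1/7)[(1) + (1) + (1) + (1) + (1) + (1) + (1)] = 7/7 = 1
  <chi_3*chi_4, chi_1> = (1/7)[1*(1)*conj(1) + 1*(1)*conj(exp(2*I*pi/7)) + 1*(1)*conj(exp(4*I*pi/7)) + 1*(1)*conj(exp(6*I*pi/7)) + 1*(1)*conj(exp(-6*I*pi/7)) + 1*(1)*conj(exp(-4*I*pi/7)) + 1*(1)*conj(exp(-2*I*pi/7))]
      = (1/7)[(1) + (exp(-2*I*pi/7)) + (exp(-4*I*pi/7)) + (exp(-6*I*pi/7)) + (exp(6*I*pi/7)) + (exp(4*I*pi/7)) + (exp(2*I*pi/7))] = 0/7 = 0
  <chi_3*chi_4, chi_2> = (1/7)[1*(1)*conj(1) + 1*(1)*conj(exp(4*I*pi/7)) + 1*(1)*conj(exp(-6*I*pi/7)) + 1*(1)*conj(exp(-2*I*pi/7)) + 1*(1)*conj(exp(2*I*pi/7)) + 1*(1)*conj(exp(6*I*pi/7)) + 1*(1)*conj(exp(-4*I*pi/7))]
      = (1/7)[(1) + (exp(-4*I*pi/7)) + (exp(6*I*pi/7)) + (exp(2*I*pi/7)) + (exp(-2*I*pi/7)) + (exp(-6*I*pi/7)) + (exp(4*I*pi/7))] = 0/7 = 0
  <chi_3*chi_4, chi_3> = (1/7)[1*(1)*conj(1) + 1*(1)*conj(exp(6*I*pi/7)) + 1*(1)*conj(exp(-2*I*pi/7)) + 1*(1)*conj(exp(4*I*pi/7)) + 1*(1)*conj(exp(-4*I*pi/7)) + 1*(1)*conj(exp(2*I*pi/7)) + 1*(1)*conj(exp(-6*I*pi/7))]
      = (1/7)[(1) + (exp(-6*I*pi/7)) + (exp(2*I*pi/7)) + (exp(-4*I*pi/7)) + (exp(4*I*pi/7)) + (exp(-2*I*pi/7)) + (exp(6*I*pi/7))] = 0/7 = 0
  <chi_3*chi_4, chi_4> = (1/7)[1*(1)*conj(1) + 1*(1)*conj(exp(-6*I*pi/7)) + 1*(1)*conj(exp(2*I*pi/7)) + 1*(1)*conj(exp(-4*I*pi/7)) + 1*(1)*conj(exp(4*I*pi/7)) + 1*(1)*conj(exp(-2*I*pi/7)) + 1*(1)*conj(exp(6*I*pi/7))]
      = (1/7)[(1) + (exp(6*I*pi/7)) + (exp(-2*I*pi/7)) + (exp(4*I*pi/7)) + (exp(-4*I*pi/7)) + (exp(2*I*pi/7)) + (exp(-6*I*pi/7))] = 0/7 = 0
  <chi_3*chi_4, chi_5> = (1/7)[1*(1)*conj(1) + 1*(1)*conj(exp(-4*I*pi/7)) + 1*(1)*conj(exp(6*I*pi/7)) + 1*(1)*conj(exp(2*I*pi/7)) + 1*(1)*conj(exp(-2*I*pi/7)) + 1*(1)*conj(exp(-6*I*pi/7)) + 1*(1)*conj(exp(4*I*pi/7))]
      = (1/7)[(1) + (exp(4*I*pi/7)) + (exp(-6*I*pi/7)) + (exp(-2*I*pi/7)) + (exp(2*I*pi/7)) + (exp(6*I*pi/7)) + (exp(-4*I*pi/7))] = 0/7 = 0
  <chi_3*chi_4, chi_6> = (1/7)[1*(1)*conj(1) + 1*(1)*conj(exp(-2*I*pi/7)) + 1*(1)*conj(exp(-4*I*pi/7)) + 1*(1)*conj(exp(-6*I*pi/7)) + 1*(1)*conj(exp(6*I*pi/7)) + 1*(1)*conj(exp(4*I*pi/7)) + 1*(1)*conj(exp(2*I*pi/7))]
      = (1/7)[(1) + (exp(2*I*pi/7)) + (exp(4*I*pi/7)) + (exp(6*I*pi/7)) + (exp(-6*I*pi/7)) + (exp(-4*I*pi/7)) + (exp(-2*I*pi/7))] = 0/7 = 0
(Exp terms are combined using exp(i*s)*conj(exp(i*t)) = exp(i*(s-t)), and sums of them are collapsed using the identity that for every m > 1 the m distinct m-th roots of unity sum to 0, e.g. 1 + exp(2*I*pi/3) + exp(-2*I*pi/3) = 0.)
Hence the multiplicities are chi_0: 1. Dimension check: dim(chi_3)*dim(chi_4) = 1*1 = 1 and sum (mult * dim) = 1*1 = 1.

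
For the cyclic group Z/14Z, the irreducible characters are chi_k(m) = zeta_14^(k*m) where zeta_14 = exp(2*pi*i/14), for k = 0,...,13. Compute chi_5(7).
chi_5(7) = zeta_14^35 = -1

Why: chi_5(7) = zeta_14^(5*7) = zeta_14^35. Since zeta_14^14 = 1, this equals zeta_14^7 = exp(2*pi*i*7/14) = -1.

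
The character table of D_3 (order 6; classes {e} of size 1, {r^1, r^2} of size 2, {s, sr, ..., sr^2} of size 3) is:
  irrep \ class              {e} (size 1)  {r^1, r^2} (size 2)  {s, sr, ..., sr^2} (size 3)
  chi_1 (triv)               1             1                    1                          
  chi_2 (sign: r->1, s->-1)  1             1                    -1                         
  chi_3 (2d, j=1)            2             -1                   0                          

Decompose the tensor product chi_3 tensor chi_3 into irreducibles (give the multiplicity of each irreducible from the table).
chi_3 tensor chi_3 = chi_1 + chi_2 + chi_3 (all other irreducibles have multiplicity 0).

Explanation: The character of a tensor product is the pointwise product (chi_3 * chi_3)(C) = chi_3(C) * chi_3(C):
  {e}: (2)*(2), {r^1, r^2}: (-1)*(-1), {s, sr, ..., sr^2}: (0)*(0)
so (chi_3 * chi_3) takes values
  {e} -> 4, {r^1, r^2} -> 1, {s, sr, ..., sr^2} -> 0.
Now take the inner product of this character with each irreducible chi from the table, <chi_3*chi_3, chi> = (1/6) sum_C |C| (chi_3*chi_3)(C) conj(chi(C)):
  <chi_3*chi_3, chi_1> = (1/6)[1*(4)*conj(1) + 2*(1)*conj(1) + 3*(0)*conj(1)]
      = (1/6)[(4) + (2) + (0)] = 6/6 = 1
  <chi_3*chi_3, chi_2> = (1/6)[1*(4)*conj(1) + 2*(1)*conj(1) + 3*(0)*conj(-1)]
      = (1/6)[(4) + (2) + (0)] = 6/6 = 1
  <chi_3*chi_3, chi_3> = (1/6)[1*(4)*conj(2) + 2*(1)*conj(-1) + 3*(0)*conj(0)]
      = (1/6)[(8) + (-2) + (0)] = 6/6 = 1
Hence the multiplicities are chi_1: 1, chi_2: 1, chi_3: 1. Dimension check: dim(chi_3)*dim(chi_3) = 2*2 = 4 and sum (mult * dim) = 1*1 + 1*1 + 1*2 = 4.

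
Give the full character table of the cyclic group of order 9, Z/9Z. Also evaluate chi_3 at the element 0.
Character table of Z/9Z (irreps indexed chi_0,...,chi_8 with chi_k(m) = zeta_9^(k*m), zeta_9 = exp(2*pi*i/9)):
  irrep \ class  {0} (size 1)  {1} (size 1)    {2} (size 1)    {3} (size 1)    {4} (size 1)    {5} (size 1)    {6} (size 1)    {7} (size 1)    {8} (size 1)  
  chi_0          1             1               1               1               1               1               1               1               1             
  chi_1          1             exp(2*I*pi/9)   exp(4*I*pi/9)   exp(2*I*pi/3)   exp(8*I*pi/9)   exp(-8*I*pi/9)  exp(-2*I*pi/3)  exp(-4*I*pi/9)  exp(-2*I*pi/9)
  chi_2          1             exp(4*I*pi/9)   exp(8*I*pi/9)   exp(-2*I*pi/3)  exp(-2*I*pi/9)  exp(2*I*pi/9)   exp(2*I*pi/3)   exp(-8*I*pi/9)  exp(-4*I*pi/9)
  chi_3          1             exp(2*I*pi/3)   exp(-2*I*pi/3)  1               exp(2*I*pi/3)   exp(-2*I*pi/3)  1               exp(2*I*pi/3)   exp(-2*I*pi/3)
  chi_4          1             exp(8*I*pi/9)   exp(-2*I*pi/9)  exp(2*I*pi/3)   exp(-4*I*pi/9)  exp(4*I*pi/9)   exp(-2*I*pi/3)  exp(2*I*pi/9)   exp(-8*I*pi/9)
  chi_5          1             exp(-8*I*pi/9)  exp(2*I*pi/9)   exp(-2*I*pi/3)  exp(4*I*pi/9)   exp(-4*I*pi/9)  exp(2*I*pi/3)   exp(-2*I*pi/9)  exp(8*I*pi/9) 
  chi_6          1             exp(-2*I*pi/3)  exp(2*I*pi/3)   1               exp(-2*I*pi/3)  exp(2*I*pi/3)   1               exp(-2*I*pi/3)  exp(2*I*pi/3) 
  chi_7          1             exp(-4*I*pi/9)  exp(-8*I*pi/9)  exp(2*I*pi/3)   exp(2*I*pi/9)   exp(-2*I*pi/9)  exp(-2*I*pi/3)  exp(8*I*pi/9)   exp(4*I*pi/9) 
  chi_8          1             exp(-2*I*pi/9)  exp(-4*I*pi/9)  exp(-2*I*pi/3)  exp(-8*I*pi/9)  exp(8*I*pi/9)   exp(2*I*pi/3)   exp(4*I*pi/9)   exp(2*I*pi/9) 

Spot check: chi_3(0) = zeta_9^(3*0) = zeta_9^0 = 1.

Explanation: Z/9Z is abelian, so all 9 irreducible complex representations are 1-dimensional. They are given by chi_k(m) = zeta_9^(k*m) for k = 0,...,8. Row orthogonality: sum_m chi_k(m) conj(chi_l(m)) = 9 * [k = l].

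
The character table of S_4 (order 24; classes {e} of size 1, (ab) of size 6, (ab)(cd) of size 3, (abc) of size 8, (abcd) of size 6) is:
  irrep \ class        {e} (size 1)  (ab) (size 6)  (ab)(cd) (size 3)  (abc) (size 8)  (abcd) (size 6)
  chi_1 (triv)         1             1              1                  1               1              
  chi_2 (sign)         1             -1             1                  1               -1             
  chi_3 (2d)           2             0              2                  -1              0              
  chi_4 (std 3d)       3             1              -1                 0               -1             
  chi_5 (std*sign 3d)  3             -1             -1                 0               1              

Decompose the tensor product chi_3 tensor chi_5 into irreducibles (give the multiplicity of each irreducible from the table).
chi_3 tensor chi_5 = chi_4 + chi_5 (all other irreducibles have multiplicity 0).

Proof sketch: The character of a tensor product is the pointwise product (chi_3 * chi_5)(C) = chi_3(C) * chi_5(C):
  {e}: (2)*(3), (ab): (0)*(-1), (ab)(cd): (2)*(-1), (abc): (-1)*(0), (abcd): (0)*(1)
so (chi_3 * chi_5) takes values
  {e} -> 6, (ab) -> 0, (ab)(cd) -> -2, (abc) -> 0, (abcd) -> 0.
Now take the inner product of this character with each irreducible chi from the table, <chi_3*chi_5, chi> = (1/24) sum_C |C| (chi_3*chi_5)(C) conj(chi(C)):
  <chi_3*chi_5, chi_1> = (1/24)[1*(6)*conj(1) + 6*(0)*conj(1) + 3*(-2)*conj(1) + 8*(0)*conj(1) + 6*(0)*conj(1)]
      = (1/24)[(6) + (0) + (-6) + (0) + (0)] = 0/24 = 0
  <chi_3*chi_5, chi_2> = (1/24)[1*(6)*conj(1) + 6*(0)*conj(-1) + 3*(-2)*conj(1) + 8*(0)*conj(1) + 6*(0)*conj(-1)]
      = (1/24)[(6) + (0) + (-6) + (0) + (0)] = 0/24 = 0
  <chi_3*chi_5, chi_3> = (1/24)[1*(6)*conj(2) + 6*(0)*conj(0) + 3*(-2)*conj(2) + 8*(0)*conj(-1) + 6*(0)*conj(0)]
      = (1/24)[(12) + (0) + (-12) + (0) + (0)] = 0/24 = 0
  <chi_3*chi_5, chi_4> = (1/24)[1*(6)*conj(3) + 6*(0)*conj(1) + 3*(-2)*conj(-1) + 8*(0)*conj(0) + 6*(0)*conj(-1)]
      = (1/24)[(18) + (0) + (6) + (0) + (0)] = 24/24 = 1
  <chi_3*chi_5, chi_5> = (1/24)[1*(6)*conj(3) + 6*(0)*conj(-1) + 3*(-2)*conj(-1) + 8*(0)*conj(0) + 6*(0)*conj(1)]
      = (1/24)[(18) + (0) + (6) + (0) + (0)] = 24/24 = 1
Hence the multiplicities are chi_4: 1, chi_5: 1. Dimension check: dim(chi_3)*dim(chi_5) = 2*3 = 6 and sum (mult * dim) = 1*3 + 1*3 = 6.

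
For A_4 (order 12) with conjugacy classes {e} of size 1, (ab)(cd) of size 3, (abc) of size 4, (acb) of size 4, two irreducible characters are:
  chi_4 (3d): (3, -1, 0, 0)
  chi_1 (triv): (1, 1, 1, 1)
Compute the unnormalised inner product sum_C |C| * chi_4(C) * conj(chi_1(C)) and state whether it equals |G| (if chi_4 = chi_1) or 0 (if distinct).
Sum = 0; so <chi_4, chi_1> = 0 (distinct irreducibles are orthogonal).

Solution. Compute term by term over conjugacy classes (|C| * chi_4(C) * conj(chi_1(C))):
  1*(3)*conj(1) + 3*(-1)*conj(1) + 4*(0)*conj(1) + 4*(0)*conj(1)
  = (3) + (-3) + (0) + (0)
  = 0.
(Exp terms are combined using exp(i*s)*conj(exp(i*t)) = exp(i*(s-t)), and sums of them are collapsed using the identity that for every m > 1 the m distinct m-th roots of unity sum to 0, e.g. 1 + exp(2*I*pi/3) + exp(-2*I*pi/3) = 0.)
Dividing by |G| = 12 gives 0/12 = 0, matching the row-orthogonality relation <chi_4, chi_1> = [chi_4 = chi_1].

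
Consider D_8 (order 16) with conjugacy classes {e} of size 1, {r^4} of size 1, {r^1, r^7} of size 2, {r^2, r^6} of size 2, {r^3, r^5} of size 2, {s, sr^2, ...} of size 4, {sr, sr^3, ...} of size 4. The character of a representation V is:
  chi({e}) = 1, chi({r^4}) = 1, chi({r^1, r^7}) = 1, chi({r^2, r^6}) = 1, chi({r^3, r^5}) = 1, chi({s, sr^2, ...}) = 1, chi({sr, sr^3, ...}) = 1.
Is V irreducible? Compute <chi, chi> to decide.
Irreducible: <chi, chi> = 1.

Working: <chi, chi> = (1/|G|) sum_C |C| * |chi(C)|^2 = (1/16)[1*|1|^2 + 1*|1|^2 + 2*|1|^2 + 2*|1|^2 + 2*|1|^2 + 4*|1|^2 + 4*|1|^2]
  = (1/16)[(1) + (1) + (2) + (2) + (2) + (4) + (4)] = 16/16 = 1.
A character is irreducible iff <chi, chi> = 1, so this representation is irreducible.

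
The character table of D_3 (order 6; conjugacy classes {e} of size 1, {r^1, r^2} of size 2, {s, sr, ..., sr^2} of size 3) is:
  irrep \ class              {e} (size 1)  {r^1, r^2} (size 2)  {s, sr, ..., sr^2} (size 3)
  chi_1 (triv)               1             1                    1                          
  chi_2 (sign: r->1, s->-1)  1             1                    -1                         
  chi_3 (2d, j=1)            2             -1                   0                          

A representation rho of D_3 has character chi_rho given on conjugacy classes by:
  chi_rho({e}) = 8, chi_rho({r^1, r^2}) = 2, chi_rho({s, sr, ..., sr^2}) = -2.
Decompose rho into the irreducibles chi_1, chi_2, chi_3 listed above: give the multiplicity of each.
Multiplicities: chi_1: 1, chi_2: 3, chi_3: 2.

Why: Use <chi_rho, chi> = (1/|G|) sum_C |C| * chi_rho(C) * conj(chi(C)) with |G| = 6 for each irreducible chi in the table:
  <chi_rho, chi_1> = (1/6)[1*(8)*conj(1) + 2*(2)*conj(1) + 3*(-2)*conj(1)]
      = (1/6)[(8) + (4) + (-6)] = 6/6 = 1
  <chi_rho, chi_2> = (1/6)[1*(8)*conj(1) + 2*(2)*conj(1) + 3*(-2)*conj(-1)]
      = (1/6)[(8) + (4) + (6)] = 18/6 = 3
  <chi_rho, chi_3> = (1/6)[1*(8)*conj(2) + 2*(2)*conj(-1) + 3*(-2)*conj(0)]
      = (1/6)[(16) + (-4) + (0)] = 12/6 = 2
Dimension check: dim(rho) = sum (mult * dim) = 1*1 + 3*1 + 2*2 = 8 = chi_rho(e) = 8.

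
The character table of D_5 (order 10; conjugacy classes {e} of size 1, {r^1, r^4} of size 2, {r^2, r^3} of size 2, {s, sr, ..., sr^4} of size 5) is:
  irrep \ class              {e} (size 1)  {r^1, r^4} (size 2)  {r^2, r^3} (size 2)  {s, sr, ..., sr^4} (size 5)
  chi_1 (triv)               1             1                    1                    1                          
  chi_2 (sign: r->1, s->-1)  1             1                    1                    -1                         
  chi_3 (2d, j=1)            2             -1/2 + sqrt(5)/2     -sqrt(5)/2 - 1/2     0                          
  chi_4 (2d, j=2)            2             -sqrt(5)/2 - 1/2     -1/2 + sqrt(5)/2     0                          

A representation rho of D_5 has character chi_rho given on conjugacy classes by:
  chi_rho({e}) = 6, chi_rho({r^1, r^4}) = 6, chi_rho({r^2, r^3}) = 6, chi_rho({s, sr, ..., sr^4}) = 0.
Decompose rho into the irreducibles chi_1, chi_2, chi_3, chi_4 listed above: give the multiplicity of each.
Multiplicities: chi_1: 3, chi_2: 3, chi_3: 0, chi_4: 0.

Why: Use <chi_rho, chi> = (1/|G|) sum_C |C| * chi_rho(C) * conj(chi(C)) with |G| = 10 for each irreducible chi in the table:
  <chi_rho, chi_1> = (1/10)[1*(6)*conj(1) + 2*(6)*conj(1) + 2*(6)*conj(1) + 5*(0)*conj(1)]
      = (1/10)[(6) + (12) + (12) + (0)] = 30/10 = 3
  <chi_rho, chi_2> = (1/10)[1*(6)*conj(1) + 2*(6)*conj(1) + 2*(6)*conj(1) + 5*(0)*conj(-1)]
      = (1/10)[(6) + (12) + (12) + (0)] = 30/10 = 3
  <chi_rho, chi_3> = (1/10)[1*(6)*conj(2) + 2*(6)*conj(-1/2 + sqrt(5)/2) + 2*(6)*conj(-sqrt(5)/2 - 1/2) + 5*(0)*conj(0)]
      = (1/10)[(12) + (-6 + 6*sqrt(5)) + (-6*sqrt(5) - 6) + (0)] = 0/10 = 0
  <chi_rho, chi_4> = (1/10)[1*(6)*conj(2) + 2*(6)*conj(-sqrt(5)/2 - 1/2) + 2*(6)*conj(-1/2 + sqrt(5)/2) + 5*(0)*conj(0)]
      = (1/10)[(12) + (-6*sqrt(5) - 6) + (-6 + 6*sqrt(5)) + (0)] = 0/10 = 0
Dimension check: dim(rho) = sum (mult * dim) = 3*1 + 3*1 + 0*2 + 0*2 = 6 = chi_rho(e) = 6.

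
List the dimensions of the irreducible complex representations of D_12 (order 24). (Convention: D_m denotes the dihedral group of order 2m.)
Dimensions: 1, 1, 1, 1, 2, 2, 2, 2, 2

There are 9 irreducibles (= number of conjugacy classes). Their dimensions d_i satisfy sum d_i^2 = |G| = 24: 1 + 1 + 1 + 1 + 4 + 4 + 4 + 4 + 4 = 24.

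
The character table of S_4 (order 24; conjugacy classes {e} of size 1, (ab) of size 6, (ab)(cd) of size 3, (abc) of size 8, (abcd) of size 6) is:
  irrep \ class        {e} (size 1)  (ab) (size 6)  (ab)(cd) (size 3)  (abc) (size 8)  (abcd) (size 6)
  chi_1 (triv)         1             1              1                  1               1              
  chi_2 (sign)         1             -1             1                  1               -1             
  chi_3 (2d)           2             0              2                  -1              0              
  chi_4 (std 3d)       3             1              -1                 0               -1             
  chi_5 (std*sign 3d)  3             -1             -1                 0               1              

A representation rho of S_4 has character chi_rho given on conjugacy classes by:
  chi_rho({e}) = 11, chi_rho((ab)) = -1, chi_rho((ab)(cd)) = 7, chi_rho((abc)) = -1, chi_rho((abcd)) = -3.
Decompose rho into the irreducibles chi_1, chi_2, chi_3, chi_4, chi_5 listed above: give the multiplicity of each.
Multiplicities: chi_1: 0, chi_2: 2, chi_3: 3, chi_4: 1, chi_5: 0.

Argument: Use <chi_rho, chi> = (1/|G|) sum_C |C| * chi_rho(C) * conj(chi(C)) with |G| = 24 for each irreducible chi in the table:
  <chi_rho, chi_1> = (1/24)[1*(11)*conj(1) + 6*(-1)*conj(1) + 3*(7)*conj(1) + 8*(-1)*conj(1) + 6*(-3)*conj(1)]
      = (1/24)[(11) + (-6) + (21) + (-8) + (-18)] = 0/24 = 0
  <chi_rho, chi_2> = (1/24)[1*(11)*conj(1) + 6*(-1)*conj(-1) + 3*(7)*conj(1) + 8*(-1)*conj(1) + 6*(-3)*conj(-1)]
      = (1/24)[(11) + (6) + (21) + (-8) + (18)] = 48/24 = 2
  <chi_rho, chi_3> = (1/24)[1*(11)*conj(2) + 6*(-1)*conj(0) + 3*(7)*conj(2) + 8*(-1)*conj(-1) + 6*(-3)*conj(0)]
      = (1/24)[(22) + (0) + (42) + (8) + (0)] = 72/24 = 3
  <chi_rho, chi_4> = (1/24)[1*(11)*conj(3) + 6*(-1)*conj(1) + 3*(7)*conj(-1) + 8*(-1)*conj(0) + 6*(-3)*conj(-1)]
      = (1/24)[(33) + (-6) + (-21) + (0) + (18)] = 24/24 = 1
  <chi_rho, chi_5> = (1/24)[1*(11)*conj(3) + 6*(-1)*conj(-1) + 3*(7)*conj(-1) + 8*(-1)*conj(0) + 6*(-3)*conj(1)]
      = (1/24)[(33) + (6) + (-21) + (0) + (-18)] = 0/24 = 0
Dimension check: dim(rho) = sum (mult * dim) = 0*1 + 2*1 + 3*2 + 1*3 + 0*3 = 11 = chi_rho(e) = 11.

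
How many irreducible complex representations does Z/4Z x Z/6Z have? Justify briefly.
24

Argument: The number of irreducible complex representations of a finite group equals its number of conjugacy classes. Z/4Z x Z/6Z is abelian of order 24, so every element is its own conjugacy class: 24 classes, so Z/4Z x Z/6Z (order 24) has exactly 24 irreducible complex representations.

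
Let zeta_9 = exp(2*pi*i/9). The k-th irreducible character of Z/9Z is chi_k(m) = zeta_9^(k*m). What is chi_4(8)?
chi_4(8) = zeta_9^32 = exp(-8*I*pi/9)

Proof sketch: chi_4(8) = zeta_9^(4*8) = zeta_9^32. Since zeta_9^9 = 1, this equals zeta_9^5 = exp(2*pi*i*5/9) = exp(-8*I*pi/9).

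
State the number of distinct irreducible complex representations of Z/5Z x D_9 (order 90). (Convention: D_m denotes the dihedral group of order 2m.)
30

Proof sketch: The number of irreducible complex representations of a finite group equals its number of conjugacy classes. For a direct product, #classes(G x H) = #classes(G) * #classes(H). Z/5Z has 5 classes (abelian), D_9 has 6 classes, so 5 * 6 = 30, so Z/5Z x D_9 (order 90) has exactly 30 irreducible complex representations.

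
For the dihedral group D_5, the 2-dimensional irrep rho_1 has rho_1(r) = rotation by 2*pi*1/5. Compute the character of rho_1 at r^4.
chi_{rho_1}(r^4) = 2*cos(2*pi*1*4/5) = -1/2 + sqrt(5)/2

Proof sketch: rho_1(r^4) is rotation by angle 2*pi*1*4/5, whose trace is 2*cos(2*pi*1*4/5) = -1/2 + sqrt(5)/2.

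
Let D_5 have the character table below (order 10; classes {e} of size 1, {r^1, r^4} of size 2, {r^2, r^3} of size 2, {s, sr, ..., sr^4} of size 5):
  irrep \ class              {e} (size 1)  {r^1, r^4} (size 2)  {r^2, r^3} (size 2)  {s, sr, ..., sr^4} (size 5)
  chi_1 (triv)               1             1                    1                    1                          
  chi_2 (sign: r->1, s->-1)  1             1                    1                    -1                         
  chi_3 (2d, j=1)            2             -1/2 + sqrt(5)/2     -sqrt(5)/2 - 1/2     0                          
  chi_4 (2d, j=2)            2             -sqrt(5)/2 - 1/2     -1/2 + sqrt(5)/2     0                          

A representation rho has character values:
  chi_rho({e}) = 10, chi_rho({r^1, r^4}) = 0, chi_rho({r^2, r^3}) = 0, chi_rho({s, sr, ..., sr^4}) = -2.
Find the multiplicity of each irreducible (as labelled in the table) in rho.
Multiplicities: chi_1: 0, chi_2: 2, chi_3: 2, chi_4: 2.

Argument: Use <chi_rho, chi> = (1/|G|) sum_C |C| * chi_rho(C) * conj(chi(C)) with |G| = 10 for each irreducible chi in the table:
  <chi_rho, chi_1> = (1/10)[1*(10)*conj(1) + 2*(0)*conj(1) + 2*(0)*conj(1) + 5*(-2)*conj(1)]
      = (1/10)[(10) + (0) + (0) + (-10)] = 0/10 = 0
  <chi_rho, chi_2> = (1/10)[1*(10)*conj(1) + 2*(0)*conj(1) + 2*(0)*conj(1) + 5*(-2)*conj(-1)]
      = (1/10)[(10) + (0) + (0) + (10)] = 20/10 = 2
  <chi_rho, chi_3> = (1/10)[1*(10)*conj(2) + 2*(0)*conj(-1/2 + sqrt(5)/2) + 2*(0)*conj(-sqrt(5)/2 - 1/2) + 5*(-2)*conj(0)]
      = (1/10)[(20) + (0) + (0) + (0)] = 20/10 = 2
  <chi_rho, chi_4> = (1/10)[1*(10)*conj(2) + 2*(0)*conj(-sqrt(5)/2 - 1/2) + 2*(0)*conj(-1/2 + sqrt(5)/2) + 5*(-2)*conj(0)]
      = (1/10)[(20) + (0) + (0) + (0)] = 20/10 = 2
Dimension check: dim(rho) = sum (mult * dim) = 0*1 + 2*1 + 2*2 + 2*2 = 10 = chi_rho(e) = 10.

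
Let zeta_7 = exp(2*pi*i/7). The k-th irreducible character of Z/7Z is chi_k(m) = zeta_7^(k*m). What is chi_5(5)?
chi_5(5) = zeta_7^25 = exp(-6*I*pi/7)

Details: chi_5(5) = zeta_7^(5*5) = zeta_7^25. Since zeta_7^7 = 1, this equals zeta_7^4 = exp(2*pi*i*4/7) = exp(-6*I*pi/7).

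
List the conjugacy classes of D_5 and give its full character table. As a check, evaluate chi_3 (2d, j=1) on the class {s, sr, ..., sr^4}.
Conjugacy classes: {e} of size 1, {r^1, r^4} of size 2, {r^2, r^3} of size 2, {s, sr, ..., sr^4} of size 5.
Character table:
  irrep \ class              {e} (size 1)  {r^1, r^4} (size 2)  {r^2, r^3} (size 2)  {s, sr, ..., sr^4} (size 5)
  chi_1 (triv)               1             1                    1                    1                          
  chi_2 (sign: r->1, s->-1)  1             1                    1                    -1                         
  chi_3 (2d, j=1)            2             -1/2 + sqrt(5)/2     -sqrt(5)/2 - 1/2     0                          
  chi_4 (2d, j=2)            2             -sqrt(5)/2 - 1/2     -1/2 + sqrt(5)/2     0                          

Spot check: chi_3 (2d, j=1) on {s, sr, ..., sr^4} = 0.

Explanation: D_5 has order 2*5 = 10 with 4 conjugacy classes, hence 4 irreducibles. Sum of squared dims 1 + 1 + 4 + 4 = 10 = |G|. Linear characters come from the abelianisation; the 2-dimensional irreps have character r^k -> 2*cos(2*pi*j*k/5), reflections -> 0.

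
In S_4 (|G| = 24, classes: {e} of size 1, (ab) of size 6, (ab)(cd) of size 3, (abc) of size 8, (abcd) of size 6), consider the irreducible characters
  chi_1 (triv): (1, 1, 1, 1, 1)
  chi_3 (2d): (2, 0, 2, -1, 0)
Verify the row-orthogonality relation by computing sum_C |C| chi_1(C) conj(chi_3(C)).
Sum = 0; so <chi_1, chi_3> = 0 (distinct irreducibles are orthogonal).

Compute term by term over conjugacy classes (|C| * chi_1(C) * conj(chi_3(C))):
  1*(1)*conj(2) + 6*(1)*conj(0) + 3*(1)*conj(2) + 8*(1)*conj(-1) + 6*(1)*conj(0)
  = (2) + (0) + (6) + (-8) + (0)
  = 0.
Dividing by |G| = 24 gives 0/24 = 0, matching the row-orthogonality relation <chi_1, chi_3> = [chi_1 = chi_3].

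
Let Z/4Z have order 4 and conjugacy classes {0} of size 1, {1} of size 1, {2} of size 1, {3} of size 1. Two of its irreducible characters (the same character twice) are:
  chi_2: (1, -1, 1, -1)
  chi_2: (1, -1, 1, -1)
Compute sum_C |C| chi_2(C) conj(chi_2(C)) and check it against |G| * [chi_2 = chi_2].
Sum = 4 = |G| = 4; so <chi_2, chi_2> = 1 (norm-1 confirms irreducibility).

Argument: Compute term by term over conjugacy classes (|C| * chi_2(C) * conj(chi_2(C))):
  1*(1)*conj(1) + 1*(-1)*conj(-1) + 1*(1)*conj(1) + 1*(-1)*conj(-1)
  = (1) + (1) + (1) + (1)
  = 4.
(Exp terms are combined using exp(i*s)*conj(exp(i*t)) = exp(i*(s-t)), and sums of them are collapsed using the identity that for every m > 1 the m distinct m-th roots of unity sum to 0, e.g. 1 + exp(2*I*pi/3) + exp(-2*I*pi/3) = 0.)
Dividing by |G| = 4 gives 4/4 = 1, matching the row-orthogonality relation <chi_2, chi_2> = [chi_2 = chi_2].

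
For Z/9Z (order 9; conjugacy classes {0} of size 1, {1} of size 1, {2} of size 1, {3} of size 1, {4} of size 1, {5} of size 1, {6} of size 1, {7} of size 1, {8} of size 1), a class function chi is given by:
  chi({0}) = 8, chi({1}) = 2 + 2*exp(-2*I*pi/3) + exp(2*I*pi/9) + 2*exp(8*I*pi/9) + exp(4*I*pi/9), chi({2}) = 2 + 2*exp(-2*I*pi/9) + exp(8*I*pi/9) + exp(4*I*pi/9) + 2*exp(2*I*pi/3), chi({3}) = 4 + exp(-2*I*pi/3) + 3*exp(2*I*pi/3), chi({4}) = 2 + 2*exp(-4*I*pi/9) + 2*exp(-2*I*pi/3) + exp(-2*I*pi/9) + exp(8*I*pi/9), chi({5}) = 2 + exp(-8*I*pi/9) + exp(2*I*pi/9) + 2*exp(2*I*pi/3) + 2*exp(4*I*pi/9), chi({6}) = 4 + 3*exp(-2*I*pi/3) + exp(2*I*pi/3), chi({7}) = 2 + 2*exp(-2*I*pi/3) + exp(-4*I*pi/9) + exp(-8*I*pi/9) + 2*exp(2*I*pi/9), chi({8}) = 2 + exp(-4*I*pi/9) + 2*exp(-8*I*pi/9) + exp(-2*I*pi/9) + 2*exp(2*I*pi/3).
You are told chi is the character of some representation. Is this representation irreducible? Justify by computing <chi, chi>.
Not irreducible (reducible): <chi, chi> = 14 > 1.

Solution. <chi, chi> = (1/|G|) sum_C |C| * |chi(C)|^2 = (1/9)[1*|8|^2 + 1*|2 + 2*exp(-2*I*pi/3) + exp(2*I*pi/9) + 2*exp(8*I*pi/9) + exp(4*I*pi/9)|^2 + 1*|2 + 2*exp(-2*I*pi/9) + exp(8*I*pi/9) + exp(4*I*pi/9) + 2*exp(2*I*pi/3)|^2 + 1*|4 + exp(-2*I*pi/3) + 3*exp(2*I*pi/3)|^2 + 1*|2 + 2*exp(-4*I*pi/9) + 2*exp(-2*I*pi/3) + exp(-2*I*pi/9) + exp(8*I*pi/9)|^2 + 1*|2 + exp(-8*I*pi/9) + exp(2*I*pi/9) + 2*exp(2*I*pi/3) + 2*exp(4*I*pi/9)|^2 + 1*|4 + 3*exp(-2*I*pi/3) + exp(2*I*pi/3)|^2 + 1*|2 + 2*exp(-2*I*pi/3) + exp(-4*I*pi/9) + exp(-8*I*pi/9) + 2*exp(2*I*pi/9)|^2 + 1*|2 + exp(-4*I*pi/9) + 2*exp(-8*I*pi/9) + exp(-2*I*pi/9) + 2*exp(2*I*pi/3)|^2]
  = (1/9)[(64) + (14 + 8*exp(-4*I*pi/9) + 6*exp(-2*I*pi/3) + 8*exp(-8*I*pi/9) + 3*exp(-2*I*pi/9) + 3*exp(2*I*pi/9) + 8*exp(8*I*pi/9) + 6*exp(2*I*pi/3) + 8*exp(4*I*pi/9)) + (14 + 6*exp(-2*I*pi/3) + 8*exp(-2*I*pi/9) + 3*exp(-4*I*pi/9) + 8*exp(-8*I*pi/9) + 8*exp(8*I*pi/9) + 3*exp(4*I*pi/9) + 8*exp(2*I*pi/9) + 6*exp(2*I*pi/3)) + (7) + (14 + 8*exp(-4*I*pi/9) + 6*exp(-2*I*pi/3) + 8*exp(-2*I*pi/9) + 3*exp(-8*I*pi/9) + 3*exp(8*I*pi/9) + 8*exp(2*I*pi/9) + 6*exp(2*I*pi/3) + 8*exp(4*I*pi/9)) + (14 + 8*exp(-4*I*pi/9) + 6*exp(-2*I*pi/3) + 8*exp(-2*I*pi/9) + 3*exp(-8*I*pi/9) + 3*exp(8*I*pi/9) + 8*exp(2*I*pi/9) + 6*exp(2*I*pi/3) + 8*exp(4*I*pi/9)) + (7) + (14 + 6*exp(-2*I*pi/3) + 8*exp(-2*I*pi/9) + 3*exp(-4*I*pi/9) + 8*exp(-8*I*pi/9) + 8*exp(8*I*pi/9) + 3*exp(4*I*pi/9) + 8*exp(2*I*pi/9) + 6*exp(2*I*pi/3)) + (14 + 8*exp(-4*I*pi/9) + 6*exp(-2*I*pi/3) + 8*exp(-8*I*pi/9) + 3*exp(-2*I*pi/9) + 3*exp(2*I*pi/9) + 8*exp(8*I*pi/9) + 6*exp(2*I*pi/3) + 8*exp(4*I*pi/9))] = 126/9 = 14.
(Exp terms are combined using exp(i*s)*conj(exp(i*t)) = exp(i*(s-t)), and sums of them are collapsed using the identity that for every m > 1 the m distinct m-th roots of unity sum to 0, e.g. 1 + exp(2*I*pi/3) + exp(-2*I*pi/3) = 0.)
A character is irreducible iff <chi, chi> = 1, so this representation is reducible.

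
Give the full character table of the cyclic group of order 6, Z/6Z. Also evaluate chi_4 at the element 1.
Character table of Z/6Z (irreps indexed chi_0,...,chi_5 with chi_k(m) = zeta_6^(k*m), zeta_6 = exp(2*pi*i/6)):
  irrep \ class  {0} (size 1)  {1} (size 1)    {2} (size 1)    {3} (size 1)  {4} (size 1)    {5} (size 1)  
  chi_0          1             1               1               1             1               1             
  chi_1          1             exp(I*pi/3)     exp(2*I*pi/3)   -1            exp(-2*I*pi/3)  exp(-I*pi/3)  
  chi_2          1             exp(2*I*pi/3)   exp(-2*I*pi/3)  1             exp(2*I*pi/3)   exp(-2*I*pi/3)
  chi_3          1             -1              1               -1            1               -1            
  chi_4          1             exp(-2*I*pi/3)  exp(2*I*pi/3)   1             exp(-2*I*pi/3)  exp(2*I*pi/3) 
  chi_5          1             exp(-I*pi/3)    exp(-2*I*pi/3)  -1            exp(2*I*pi/3)   exp(I*pi/3)   

Spot check: chi_4(1) = zeta_6^(4*1) = zeta_6^4 = exp(-2*I*pi/3).

Argument: Z/6Z is abelian, so all 6 irreducible complex representations are 1-dimensional. They are given by chi_k(m) = zeta_6^(k*m) for k = 0,...,5. Row orthogonality: sum_m chi_k(m) conj(chi_l(m)) = 6 * [k = l].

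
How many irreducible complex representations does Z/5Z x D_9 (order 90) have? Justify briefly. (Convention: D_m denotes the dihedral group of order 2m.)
30

Solution. The number of irreducible complex representations of a finite group equals its number of conjugacy classes. For a direct product, #classes(G x H) = #classes(G) * #classes(H). Z/5Z has 5 classes (abelian), D_9 has 6 classes, so 5 * 6 = 30, so Z/5Z x D_9 (order 90) has exactly 30 irreducible complex representations.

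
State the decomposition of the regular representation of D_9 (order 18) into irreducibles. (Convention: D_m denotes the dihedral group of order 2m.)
Each irreducible V_i of dimension d_i appears with multiplicity d_i, i.e. rho_reg = (direct sum over all irreducibles V_i) d_i V_i. The irreducible dimensions for D_9 are 1, 1, 2, 2, 2, 2: 2 irreducibles of dimension 1, each with multiplicity 1; 4 irreducibles of dimension 2, each with multiplicity 2. Total dimension 2*1*1 + 4*2*2 = 18 = |G|.

Argument: General theorem: in the regular representation of a finite group G, each irreducible appears with multiplicity equal to its dimension. Check: dim(rho_reg) = sum d_i^2 = 1 + 1 + 4 + 4 + 4 + 4 = 18 = |G|.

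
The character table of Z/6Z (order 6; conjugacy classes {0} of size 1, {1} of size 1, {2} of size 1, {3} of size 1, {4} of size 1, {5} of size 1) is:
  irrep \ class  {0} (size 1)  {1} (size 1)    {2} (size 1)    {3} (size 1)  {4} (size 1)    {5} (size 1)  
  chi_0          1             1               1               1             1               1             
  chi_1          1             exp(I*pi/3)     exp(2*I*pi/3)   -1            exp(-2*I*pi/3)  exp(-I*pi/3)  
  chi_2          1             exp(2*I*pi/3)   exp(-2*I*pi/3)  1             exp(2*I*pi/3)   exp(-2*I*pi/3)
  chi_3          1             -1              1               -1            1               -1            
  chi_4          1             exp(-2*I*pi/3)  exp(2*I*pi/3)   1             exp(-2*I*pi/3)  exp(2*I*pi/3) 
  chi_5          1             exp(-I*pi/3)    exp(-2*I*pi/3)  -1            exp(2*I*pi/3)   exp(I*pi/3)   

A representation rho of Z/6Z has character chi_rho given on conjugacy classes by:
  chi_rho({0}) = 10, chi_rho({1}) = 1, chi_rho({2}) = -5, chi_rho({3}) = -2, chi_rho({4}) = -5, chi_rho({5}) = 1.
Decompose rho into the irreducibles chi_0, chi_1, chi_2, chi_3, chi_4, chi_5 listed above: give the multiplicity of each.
Multiplicities: chi_0: 0, chi_1: 3, chi_2: 2, chi_3: 0, chi_4: 2, chi_5: 3.

Details: Use <chi_rho, chi> = (1/|G|) sum_C |C| * chi_rho(C) * conj(chi(C)) with |G| = 6 for each irreducible chi in the table:
  <chi_rho, chi_0> = (1/6)[1*(10)*conj(1) + 1*(1)*conj(1) + 1*(-5)*conj(1) + 1*(-2)*conj(1) + 1*(-5)*conj(1) + 1*(1)*conj(1)]
      = (1/6)[(10) + (1) + (-5) + (-2) + (-5) + (1)] = 0/6 = 0
  <chi_rho, chi_1> = (1/6)[1*(10)*conj(1) + 1*(1)*conj(exp(I*pi/3)) + 1*(-5)*conj(exp(2*I*pi/3)) + 1*(-2)*conj(-1) + 1*(-5)*conj(exp(-2*I*pi/3)) + 1*(1)*conj(exp(-I*pi/3))]
      = (1/6)[(10) + (1 + 3*exp(-2*I*pi/3) + 2*exp(I*pi/3)) + (5 + 5*exp(2*I*pi/3)) + (2) + (5 + 5*exp(-2*I*pi/3)) + (1 + 2*exp(-I*pi/3) + 3*exp(2*I*pi/3))] = 18/6 = 3
  <chi_rho, chi_2> = (1/6)[1*(10)*conj(1) + 1*(1)*conj(exp(2*I*pi/3)) + 1*(-5)*conj(exp(-2*I*pi/3)) + 1*(-2)*conj(1) + 1*(-5)*conj(exp(2*I*pi/3)) + 1*(1)*conj(exp(-2*I*pi/3))]
      = (1/6)[(10) + (-1 + 3*exp(-I*pi/3) + 2*exp(2*I*pi/3)) + (5 + 5*exp(-2*I*pi/3)) + (-2) + (5 + 5*exp(2*I*pi/3)) + (-1 + 2*exp(-2*I*pi/3) + 3*exp(I*pi/3))] = 12/6 = 2
  <chi_rho, chi_3> = (1/6)[1*(10)*conj(1) + 1*(1)*conj(-1) + 1*(-5)*conj(1) + 1*(-2)*conj(-1) + 1*(-5)*conj(1) + 1*(1)*conj(-1)]
      = (1/6)[(10) + (-1) + (-5) + (2) + (-5) + (-1)] = 0/6 = 0
  <chi_rho, chi_4> = (1/6)[1*(10)*conj(1) + 1*(1)*conj(exp(-2*I*pi/3)) + 1*(-5)*conj(exp(2*I*pi/3)) + 1*(-2)*conj(1) + 1*(-5)*conj(exp(-2*I*pi/3)) + 1*(1)*conj(exp(2*I*pi/3))]
      = (1/6)[(10) + (-1 + 2*exp(-2*I*pi/3) + 3*exp(I*pi/3)) + (5 + 5*exp(2*I*pi/3)) + (-2) + (5 + 5*exp(-2*I*pi/3)) + (-1 + 3*exp(-I*pi/3) + 2*exp(2*I*pi/3))] = 12/6 = 2
  <chi_rho, chi_5> = (1/6)[1*(10)*conj(1) + 1*(1)*conj(exp(-I*pi/3)) + 1*(-5)*conj(exp(-2*I*pi/3)) + 1*(-2)*conj(-1) + 1*(-5)*conj(exp(2*I*pi/3)) + 1*(1)*conj(exp(I*pi/3))]
      = (1/6)[(10) + (1 + 2*exp(-I*pi/3) + 3*exp(2*I*pi/3)) + (5 + 5*exp(-2*I*pi/3)) + (2) + (5 + 5*exp(2*I*pi/3)) + (1 + 3*exp(-2*I*pi/3) + 2*exp(I*pi/3))] = 18/6 = 3
(Exp terms are combined using exp(i*s)*conj(exp(i*t)) = exp(i*(s-t)), and sums of them are collapsed using the identity that for every m > 1 the m distinct m-th roots of unity sum to 0, e.g. 1 + exp(2*I*pi/3) + exp(-2*I*pi/3) = 0.)
Dimension check: dim(rho) = sum (mult * dim) = 0*1 + 3*1 + 2*1 + 0*1 + 2*1 + 3*1 = 10 = chi_rho(e) = 10.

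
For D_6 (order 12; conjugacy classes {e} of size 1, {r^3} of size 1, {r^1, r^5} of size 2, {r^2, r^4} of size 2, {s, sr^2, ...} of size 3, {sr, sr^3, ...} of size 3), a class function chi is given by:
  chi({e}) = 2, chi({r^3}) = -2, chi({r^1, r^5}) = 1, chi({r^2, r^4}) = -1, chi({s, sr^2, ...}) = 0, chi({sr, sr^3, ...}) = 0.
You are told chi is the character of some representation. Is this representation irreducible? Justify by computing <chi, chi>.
Irreducible: <chi, chi> = 1.

Solution. <chi, chi> = (1/|G|) sum_C |C| * |chi(C)|^2 = (1/12)[1*|2|^2 + 1*|-2|^2 + 2*|1|^2 + 2*|-1|^2 + 3*|0|^2 + 3*|0|^2]
  = (1/12)[(4) + (4) + (2) + (2) + (0) + (0)] = 12/12 = 1.
A character is irreducible iff <chi, chi> = 1, so this representation is irreducible.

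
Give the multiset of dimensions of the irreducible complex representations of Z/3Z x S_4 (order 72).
Dimensions: 1, 1, 1, 1, 1, 1, 2, 2, 2, 3, 3, 3, 3, 3, 3

Why: There are 15 irreducibles (= number of conjugacy classes). Their dimensions d_i satisfy sum d_i^2 = |G| = 72: 1 + 1 + 1 + 1 + 1 + 1 + 4 + 4 + 4 + 9 + 9 + 9 + 9 + 9 + 9 = 72. (For the product with Z/3Z: each of the 3 1-dim characters of Z/3Z tensors with each irrep of S_4, giving 3 copies of each S_4-dimension.)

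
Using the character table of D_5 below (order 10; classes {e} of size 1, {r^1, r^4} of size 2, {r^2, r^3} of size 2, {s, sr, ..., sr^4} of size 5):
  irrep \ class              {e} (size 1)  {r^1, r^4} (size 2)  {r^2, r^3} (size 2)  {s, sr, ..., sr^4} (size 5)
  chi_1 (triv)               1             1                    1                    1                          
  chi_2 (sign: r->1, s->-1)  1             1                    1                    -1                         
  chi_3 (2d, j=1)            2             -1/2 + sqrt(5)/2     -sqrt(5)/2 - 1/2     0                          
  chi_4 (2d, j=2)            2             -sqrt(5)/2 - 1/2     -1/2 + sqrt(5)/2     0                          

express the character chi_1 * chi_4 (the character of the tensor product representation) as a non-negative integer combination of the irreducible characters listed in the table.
chi_1 tensor chi_4 = chi_4 (all other irreducibles have multiplicity 0).

Explanation: The character of a tensor product is the pointwise product (chi_1 * chi_4)(C) = chi_1(C) * chi_4(C):
  {e}: (1)*(2), {r^1, r^4}: (1)*(-sqrt(5)/2 - 1/2), {r^2, r^3}: (1)*(-1/2 + sqrt(5)/2), {s, sr, ..., sr^4}: (1)*(0)
so (chi_1 * chi_4) takes values
  {e} -> 2, {r^1, r^4} -> -sqrt(5)/2 - 1/2, {r^2, r^3} -> -1/2 + sqrt(5)/2, {s, sr, ..., sr^4} -> 0.
Now take the inner product of this character with each irreducible chi from the table, <chi_1*chi_4, chi> = (1/10) sum_C |C| (chi_1*chi_4)(C) conj(chi(C)):
  <chi_1*chi_4, chi_1> = (1/10)[1*(2)*conj(1) + 2*(-sqrt(5)/2 - 1/2)*conj(1) + 2*(-1/2 + sqrt(5)/2)*conj(1) + 5*(0)*conj(1)]
      = (1/10)[(2) + (-sqrt(5) - 1) + (-1 + sqrt(5)) + (0)] = 0/10 = 0
  <chi_1*chi_4, chi_2> = (1/10)[1*(2)*conj(1) + 2*(-sqrt(5)/2 - 1/2)*conj(1) + 2*(-1/2 + sqrt(5)/2)*conj(1) + 5*(0)*conj(-1)]
      = (1/10)[(2) + (-sqrt(5) - 1) + (-1 + sqrt(5)) + (0)] = 0/10 = 0
  <chi_1*chi_4, chi_3> = (1/10)[1*(2)*conj(2) + 2*(-sqrt(5)/2 - 1/2)*conj(-1/2 + sqrt(5)/2) + 2*(-1/2 + sqrt(5)/2)*conj(-sqrt(5)/2 - 1/2) + 5*(0)*conj(0)]
      = (1/10)[(4) + (-2) + (-2) + (0)] = 0/10 = 0
  <chi_1*chi_4, chi_4> = (1/10)[1*(2)*conj(2) + 2*(-sqrt(5)/2 - 1/2)*conj(-sqrt(5)/2 - 1/2) + 2*(-1/2 + sqrt(5)/2)*conj(-1/2 + sqrt(5)/2) + 5*(0)*conj(0)]
      = (1/10)[(4) + (sqrt(5) + 3) + (3 - sqrt(5)) + (0)] = 10/10 = 1
Hence the multiplicities are chi_4: 1. Dimension check: dim(chi_1)*dim(chi_4) = 1*2 = 2 and sum (mult * dim) = 1*2 = 2.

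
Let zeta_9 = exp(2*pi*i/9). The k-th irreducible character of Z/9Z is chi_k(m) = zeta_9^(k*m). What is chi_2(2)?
chi_2(2) = zeta_9^4 = exp(8*I*pi/9)

Argument: chi_2(2) = zeta_9^(2*2) = zeta_9^4. Since zeta_9^9 = 1, this equals zeta_9^4 = exp(2*pi*i*4/9) = exp(8*I*pi/9).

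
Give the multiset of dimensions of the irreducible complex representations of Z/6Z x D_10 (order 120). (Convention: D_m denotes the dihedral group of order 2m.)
Dimensions: 1, 1, 1, 1, 1, 1, 1, 1, 1, 1, 1, 1, 1, 1, 1, 1, 1, 1, 1, 1, 1, 1, 1, 1, 2, 2, 2, 2, 2, 2, 2, 2, 2, 2, 2, 2, 2, 2, 2, 2, 2, 2, 2, 2, 2, 2, 2, 2

Reasoning: There are 48 irreducibles (= number of conjugacy classes). Their dimensions d_i satisfy sum d_i^2 = |G| = 120: 1 + 1 + 1 + 1 + 1 + 1 + 1 + 1 + 1 + 1 + 1 + 1 + 1 + 1 + 1 + 1 + 1 + 1 + 1 + 1 + 1 + 1 + 1 + 1 + 4 + 4 + 4 + 4 + 4 + 4 + 4 + 4 + 4 + 4 + 4 + 4 + 4 + 4 + 4 + 4 + 4 + 4 + 4 + 4 + 4 + 4 + 4 + 4 = 120. (For the product with Z/6Z: each of the 6 1-dim characters of Z/6Z tensors with each irrep of D_10, giving 6 copies of each D_10-dimension.)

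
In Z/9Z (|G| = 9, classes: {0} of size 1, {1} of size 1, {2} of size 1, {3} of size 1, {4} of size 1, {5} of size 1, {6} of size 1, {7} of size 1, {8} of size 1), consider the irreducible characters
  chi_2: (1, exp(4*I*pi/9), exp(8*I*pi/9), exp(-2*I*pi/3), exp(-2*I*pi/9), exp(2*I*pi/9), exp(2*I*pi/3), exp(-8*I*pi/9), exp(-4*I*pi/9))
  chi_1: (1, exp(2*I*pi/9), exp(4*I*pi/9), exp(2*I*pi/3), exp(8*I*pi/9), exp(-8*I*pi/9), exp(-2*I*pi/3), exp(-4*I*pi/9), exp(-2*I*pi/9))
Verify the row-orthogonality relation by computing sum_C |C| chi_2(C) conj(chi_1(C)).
Sum = 0; so <chi_2, chi_1> = 0 (distinct irreducibles are orthogonal).

Compute term by term over conjugacy classes (|C| * chi_2(C) * conj(chi_1(C))):
  1*(1)*conj(1) + 1*(exp(4*I*pi/9))*conj(exp(2*I*pi/9)) + 1*(exp(8*I*pi/9))*conj(exp(4*I*pi/9)) + 1*(exp(-2*I*pi/3))*conj(exp(2*I*pi/3)) + 1*(exp(-2*I*pi/9))*conj(exp(8*I*pi/9)) + 1*(exp(2*I*pi/9))*conj(exp(-8*I*pi/9)) + 1*(exp(2*I*pi/3))*conj(exp(-2*I*pi/3)) + 1*(exp(-8*I*pi/9))*conj(exp(-4*I*pi/9)) + 1*(exp(-4*I*pi/9))*conj(exp(-2*I*pi/9))
  = (1) + (exp(2*I*pi/9)) + (exp(4*I*pi/9)) + (exp(2*I*pi/3)) + (exp(8*I*pi/9)) + (exp(-8*I*pi/9)) + (exp(-2*I*pi/3)) + (exp(-4*I*pi/9)) + (exp(-2*I*pi/9))
  = 0.
(Exp terms are combined using exp(i*s)*conj(exp(i*t)) = exp(i*(s-t)), and sums of them are collapsed using the identity that for every m > 1 the m distinct m-th roots of unity sum to 0, e.g. 1 + exp(2*I*pi/3) + exp(-2*I*pi/3) = 0.)
Dividing by |G| = 9 gives 0/9 = 0, matching the row-orthogonality relation <chi_2, chi_1> = [chi_2 = chi_1].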